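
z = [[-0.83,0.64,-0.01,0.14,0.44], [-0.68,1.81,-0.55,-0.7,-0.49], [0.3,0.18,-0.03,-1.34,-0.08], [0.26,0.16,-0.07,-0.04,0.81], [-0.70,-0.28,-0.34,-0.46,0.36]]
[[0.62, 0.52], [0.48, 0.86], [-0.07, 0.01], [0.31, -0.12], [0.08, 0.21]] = z @[[-0.23, -0.45], [0.39, 0.29], [0.31, 0.09], [0.02, -0.07], [0.41, -0.06]]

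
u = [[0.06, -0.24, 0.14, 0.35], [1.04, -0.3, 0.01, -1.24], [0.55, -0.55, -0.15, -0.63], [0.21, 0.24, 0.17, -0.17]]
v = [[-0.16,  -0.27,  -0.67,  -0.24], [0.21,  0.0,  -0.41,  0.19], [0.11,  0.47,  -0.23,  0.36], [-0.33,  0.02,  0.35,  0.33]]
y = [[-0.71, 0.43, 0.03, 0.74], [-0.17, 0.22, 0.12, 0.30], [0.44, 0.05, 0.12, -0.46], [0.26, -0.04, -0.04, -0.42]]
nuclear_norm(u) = 2.82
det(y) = 0.00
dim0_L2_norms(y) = [0.89, 0.49, 0.18, 1.01]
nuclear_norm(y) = 1.89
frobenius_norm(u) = 2.02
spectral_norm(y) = 1.40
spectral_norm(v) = 0.93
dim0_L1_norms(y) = [1.58, 0.74, 0.31, 1.92]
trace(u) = -0.56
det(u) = -0.00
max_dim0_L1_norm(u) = 2.39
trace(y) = -0.79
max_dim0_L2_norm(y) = 1.01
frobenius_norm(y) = 1.45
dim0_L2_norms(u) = [1.2, 0.71, 0.27, 1.44]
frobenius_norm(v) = 1.27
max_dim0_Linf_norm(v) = 0.67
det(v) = -0.06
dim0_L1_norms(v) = [0.81, 0.76, 1.66, 1.12]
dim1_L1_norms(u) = [0.79, 2.59, 1.88, 0.79]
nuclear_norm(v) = 2.28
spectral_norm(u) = 1.91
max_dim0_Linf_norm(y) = 0.74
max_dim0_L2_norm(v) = 0.89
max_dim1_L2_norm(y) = 1.11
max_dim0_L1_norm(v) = 1.66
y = v @ u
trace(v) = -0.06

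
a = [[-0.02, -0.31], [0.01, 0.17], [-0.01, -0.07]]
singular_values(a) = [0.36, 0.01]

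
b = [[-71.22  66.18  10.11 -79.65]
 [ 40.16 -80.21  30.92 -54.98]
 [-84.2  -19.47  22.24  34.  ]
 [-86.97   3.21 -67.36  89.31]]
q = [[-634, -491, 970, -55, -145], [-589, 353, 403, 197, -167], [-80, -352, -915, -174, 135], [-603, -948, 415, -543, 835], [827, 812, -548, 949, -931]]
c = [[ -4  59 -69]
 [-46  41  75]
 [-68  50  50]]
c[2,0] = -68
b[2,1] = -19.47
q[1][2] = 403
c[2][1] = 50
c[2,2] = 50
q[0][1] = -491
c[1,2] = 75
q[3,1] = -948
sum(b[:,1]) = -30.289999999999985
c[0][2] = -69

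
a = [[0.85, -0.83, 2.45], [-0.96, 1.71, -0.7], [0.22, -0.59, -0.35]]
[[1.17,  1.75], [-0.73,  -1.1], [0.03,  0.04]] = a@[[-0.41, -0.62],  [-0.47, -0.71],  [0.46, 0.69]]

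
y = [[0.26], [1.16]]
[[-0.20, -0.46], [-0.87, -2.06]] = y@[[-0.75, -1.78]]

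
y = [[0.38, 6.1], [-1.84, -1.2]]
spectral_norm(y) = 6.26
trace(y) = -0.82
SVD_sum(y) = [[0.77, 6.05],[-0.18, -1.41]] + [[-0.39, 0.05],[-1.66, 0.21]]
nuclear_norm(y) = 7.98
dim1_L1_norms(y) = [6.48, 3.04]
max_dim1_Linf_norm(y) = 6.1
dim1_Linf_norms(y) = [6.1, 1.84]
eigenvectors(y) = [[(0.88+0j), 0.88-0.00j], [-0.11+0.47j, -0.11-0.47j]]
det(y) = 10.77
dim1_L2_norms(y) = [6.11, 2.2]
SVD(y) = [[0.97, -0.23], [-0.23, -0.97]] @ diag([6.262898572774295, 1.7193316920075983]) @ [[0.13,0.99], [0.99,-0.13]]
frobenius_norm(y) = 6.49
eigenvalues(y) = [(-0.41+3.26j), (-0.41-3.26j)]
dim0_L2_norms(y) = [1.88, 6.22]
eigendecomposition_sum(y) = [[0.19+1.68j, 3.05+0.38j], [-0.92-0.12j, (-0.6+1.58j)]] + [[0.19-1.68j,(3.05-0.38j)], [-0.92+0.12j,-0.60-1.58j]]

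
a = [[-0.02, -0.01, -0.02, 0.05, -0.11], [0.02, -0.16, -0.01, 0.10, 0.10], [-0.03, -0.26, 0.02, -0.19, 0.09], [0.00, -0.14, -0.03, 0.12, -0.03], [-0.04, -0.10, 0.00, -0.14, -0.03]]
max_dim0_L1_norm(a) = 0.67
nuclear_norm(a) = 0.82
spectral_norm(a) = 0.39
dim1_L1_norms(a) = [0.21, 0.39, 0.59, 0.32, 0.31]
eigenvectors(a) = [[-0.02-0.26j,-0.02+0.26j,-0.35+0.00j,(-0.82+0j),-0.27+0.00j], [(-0.3+0.32j),-0.30-0.32j,-0.06+0.00j,(0.04+0j),0.11+0.00j], [-0.69+0.00j,-0.69-0.00j,(0.78+0j),0.54+0.00j,(-0.93+0j)], [(-0.28-0.01j),-0.28+0.01j,(-0.39+0j),0.19+0.00j,-0.06+0.00j], [(-0.33-0.27j),(-0.33+0.27j),0.34+0.00j,(0.09+0j),0.20+0.00j]]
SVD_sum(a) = [[0.00, 0.04, -0.0, 0.02, -0.01], [-0.01, -0.1, 0.00, -0.05, 0.03], [-0.03, -0.28, 0.01, -0.15, 0.09], [-0.0, -0.05, 0.00, -0.03, 0.02], [-0.01, -0.12, 0.0, -0.06, 0.04]] + [[0.0,-0.02,-0.0,0.03,0.00], [0.02,-0.08,-0.02,0.15,0.02], [-0.01,0.02,0.01,-0.04,-0.00], [0.02,-0.08,-0.02,0.15,0.02], [-0.01,0.04,0.01,-0.07,-0.01]] + [[-0.03, -0.03, -0.02, -0.0, -0.10], [0.01, 0.01, 0.01, 0.00, 0.05], [0.00, 0.00, 0.0, 0.0, 0.01], [-0.02, -0.02, -0.01, -0.0, -0.06], [-0.02, -0.02, -0.01, -0.0, -0.06]] + [[0.00, -0.00, 0.00, 0.0, -0.00], [-0.00, 0.00, -0.0, -0.00, 0.00], [0.00, -0.00, 0.0, 0.00, -0.00], [0.0, -0.0, 0.0, 0.0, -0.0], [-0.0, 0.00, -0.00, -0.0, 0.00]] + [[-0.00, 0.0, 0.00, 0.0, 0.0], [-0.00, 0.0, 0.0, 0.0, 0.00], [-0.0, 0.00, 0.00, 0.00, 0.00], [0.0, -0.00, -0.0, -0.0, -0.0], [-0.00, 0.0, 0.00, 0.00, 0.0]]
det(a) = -0.00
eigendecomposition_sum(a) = [[(-0.01-0j),(0.01-0.06j),-0.00-0.00j,(-0.03+0.01j),-0.04+0.01j], [(0.01+0.02j),-0.08+0.06j,(-0+0.01j),(0.04+0.02j),(0.05+0.04j)], [(-0.01+0.03j),-0.15-0.03j,-0.01+0.00j,(0.02+0.07j),(0.01+0.1j)], [-0.00+0.01j,-0.06-0.02j,-0.01+0.00j,0.01+0.03j,0.00+0.04j], [(-0.02+0.01j),(-0.06-0.07j),-0.01-0.00j,-0.02+0.04j,(-0.03+0.05j)]] + [[-0.01+0.00j, (0.01+0.06j), -0.00+0.00j, -0.03-0.01j, (-0.04-0.01j)],[0.01-0.02j, -0.08-0.06j, -0.00-0.01j, (0.04-0.02j), 0.05-0.04j],[(-0.01-0.03j), -0.15+0.03j, -0.01-0.00j, 0.02-0.07j, (0.01-0.1j)],[(-0-0.01j), (-0.06+0.02j), (-0.01-0j), (0.01-0.03j), -0.04j],[(-0.02-0.01j), -0.06+0.07j, -0.01+0.00j, -0.02-0.04j, -0.03-0.05j]] + [[(0.01-0j), -0.02-0.00j, (-0.02+0j), 0.10-0.00j, (-0.03+0j)], [-0j, -0.00-0.00j, -0.00+0.00j, 0.02-0.00j, -0.01+0.00j], [(-0.02+0j), 0.04+0.00j, 0.04-0.00j, (-0.22+0j), 0.07-0.00j], [(0.01-0j), (-0.02-0j), -0.02+0.00j, 0.11-0.00j, -0.04+0.00j], [-0.01+0.00j, 0.02+0.00j, 0.02-0.00j, -0.10+0.00j, (0.03-0j)]] + [[-0.01+0.00j, (-0+0j), -0j, 0.01+0.00j, (-0+0j)], [-0j, 0.00-0.00j, (-0+0j), (-0-0j), 0.00-0.00j], [-0j, 0.00-0.00j, (-0+0j), -0.00-0.00j, -0j], [0.00-0.00j, 0.00-0.00j, (-0+0j), (-0-0j), 0.00-0.00j], [-0j, 0.00-0.00j, (-0+0j), (-0-0j), 0.00-0.00j]] + [[-0j, -0.00+0.00j, 0j, -0j, (-0+0j)], [(-0+0j), 0.00-0.00j, (-0-0j), -0.00+0.00j, 0.00-0.00j], [0.00-0.00j, -0.01+0.00j, 0.01+0.00j, -0j, (-0.01+0j)], [-0j, (-0+0j), 0.00+0.00j, 0.00-0.00j, -0.00+0.00j], [-0.00+0.00j, 0.00-0.00j, -0.00-0.00j, -0.00+0.00j, 0.00-0.00j]]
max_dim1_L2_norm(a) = 0.34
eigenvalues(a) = [(-0.13+0.14j), (-0.13-0.14j), (0.19+0j), (-0.01+0j), (0.01+0j)]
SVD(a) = [[0.11, -0.15, 0.71, -0.29, -0.61],[-0.3, -0.65, -0.37, 0.34, -0.48],[-0.86, 0.18, -0.04, -0.47, -0.01],[-0.14, -0.64, 0.42, -0.03, 0.62],[-0.37, 0.32, 0.43, 0.76, -0.00]] @ diag([0.38673446135051337, 0.2621617504139237, 0.15569466926705483, 0.007208135455379113, 0.0038582079927369484]) @ [[0.08, 0.85, -0.03, 0.45, -0.27], [-0.11, 0.45, 0.12, -0.87, -0.09], [-0.24, -0.26, -0.15, -0.03, -0.92], [-0.47, 0.11, -0.84, -0.03, 0.23], [0.84, -0.04, -0.5, -0.18, -0.12]]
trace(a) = -0.07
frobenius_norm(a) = 0.49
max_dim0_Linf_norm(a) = 0.26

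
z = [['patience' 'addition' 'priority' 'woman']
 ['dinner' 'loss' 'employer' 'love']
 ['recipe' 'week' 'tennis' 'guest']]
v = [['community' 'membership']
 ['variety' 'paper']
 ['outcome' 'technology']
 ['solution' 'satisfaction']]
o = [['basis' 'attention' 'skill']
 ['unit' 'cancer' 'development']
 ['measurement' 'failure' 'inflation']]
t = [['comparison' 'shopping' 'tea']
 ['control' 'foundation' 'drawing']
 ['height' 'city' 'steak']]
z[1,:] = ['dinner', 'loss', 'employer', 'love']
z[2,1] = 'week'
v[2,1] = 'technology'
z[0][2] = 'priority'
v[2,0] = 'outcome'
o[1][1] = 'cancer'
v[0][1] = 'membership'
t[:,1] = ['shopping', 'foundation', 'city']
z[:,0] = ['patience', 'dinner', 'recipe']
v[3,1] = 'satisfaction'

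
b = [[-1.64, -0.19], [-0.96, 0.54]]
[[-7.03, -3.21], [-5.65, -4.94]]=b @ [[4.56, 2.5], [-2.36, -4.71]]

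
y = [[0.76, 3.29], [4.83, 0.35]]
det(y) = -15.62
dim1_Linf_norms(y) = [3.29, 4.83]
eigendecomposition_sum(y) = [[2.39, 1.87],[2.75, 2.16]] + [[-1.63, 1.42], [2.08, -1.81]]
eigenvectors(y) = [[0.66, -0.62], [0.75, 0.79]]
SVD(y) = [[-0.33,-0.94], [-0.94,0.33]] @ diag([5.0143428887305594, 3.116001507418967]) @ [[-0.96, -0.28], [0.28, -0.96]]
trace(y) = 1.11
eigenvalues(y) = [4.55, -3.44]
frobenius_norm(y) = 5.90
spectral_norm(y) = 5.01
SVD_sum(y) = [[1.59, 0.47], [4.54, 1.34]] + [[-0.83, 2.82], [0.29, -0.99]]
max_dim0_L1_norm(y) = 5.59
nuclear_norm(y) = 8.13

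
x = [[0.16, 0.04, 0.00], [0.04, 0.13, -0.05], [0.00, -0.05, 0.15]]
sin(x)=[[0.16, 0.04, 0.0],[0.04, 0.13, -0.05],[0.00, -0.05, 0.15]]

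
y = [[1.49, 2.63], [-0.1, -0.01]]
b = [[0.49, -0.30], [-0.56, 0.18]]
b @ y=[[0.76, 1.29],[-0.85, -1.47]]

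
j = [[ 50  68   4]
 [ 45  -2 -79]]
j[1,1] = -2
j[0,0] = 50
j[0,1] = 68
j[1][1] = -2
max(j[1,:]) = 45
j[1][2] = -79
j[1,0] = 45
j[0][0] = 50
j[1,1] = -2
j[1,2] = -79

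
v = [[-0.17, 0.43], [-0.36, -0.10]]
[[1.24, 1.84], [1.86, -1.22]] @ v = [[-0.87,0.35], [0.12,0.92]]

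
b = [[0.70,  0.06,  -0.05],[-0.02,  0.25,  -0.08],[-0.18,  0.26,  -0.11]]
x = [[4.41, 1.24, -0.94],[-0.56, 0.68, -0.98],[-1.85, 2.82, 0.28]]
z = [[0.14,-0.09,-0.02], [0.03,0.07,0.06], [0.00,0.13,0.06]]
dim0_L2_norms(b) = [0.72, 0.37, 0.14]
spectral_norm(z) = 0.20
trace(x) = 5.37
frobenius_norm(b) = 0.82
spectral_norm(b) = 0.72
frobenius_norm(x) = 5.92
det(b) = -0.01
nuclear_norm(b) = 1.14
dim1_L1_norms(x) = [6.59, 2.22, 4.95]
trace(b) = 0.84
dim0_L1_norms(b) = [0.9, 0.57, 0.24]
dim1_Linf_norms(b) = [0.7, 0.25, 0.26]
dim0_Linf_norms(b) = [0.7, 0.26, 0.11]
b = z @ x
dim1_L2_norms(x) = [4.68, 1.32, 3.38]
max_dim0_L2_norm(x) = 4.81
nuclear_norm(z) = 0.35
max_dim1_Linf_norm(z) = 0.14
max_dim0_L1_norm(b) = 0.9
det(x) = 15.77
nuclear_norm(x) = 9.08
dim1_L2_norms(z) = [0.17, 0.1, 0.14]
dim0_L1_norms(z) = [0.17, 0.29, 0.14]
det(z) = -0.00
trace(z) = 0.27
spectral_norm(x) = 4.89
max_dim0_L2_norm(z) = 0.17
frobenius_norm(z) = 0.24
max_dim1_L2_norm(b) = 0.7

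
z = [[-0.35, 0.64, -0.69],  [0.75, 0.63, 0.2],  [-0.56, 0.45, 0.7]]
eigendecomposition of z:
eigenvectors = [[-0.82+0.00j, 0.24-0.33j, (0.24+0.33j)], [0.42+0.00j, (-0.12-0.63j), -0.12+0.63j], [(-0.38+0j), -0.66+0.00j, -0.66-0.00j]]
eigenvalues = [(-1+0j), (0.99+0.15j), (0.99-0.15j)]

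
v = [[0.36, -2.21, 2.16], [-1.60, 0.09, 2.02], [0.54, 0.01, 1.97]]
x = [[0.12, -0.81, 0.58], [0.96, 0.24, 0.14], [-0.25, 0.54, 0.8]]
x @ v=[[1.65, -0.33, -0.23], [0.04, -2.10, 2.83], [-0.52, 0.61, 2.13]]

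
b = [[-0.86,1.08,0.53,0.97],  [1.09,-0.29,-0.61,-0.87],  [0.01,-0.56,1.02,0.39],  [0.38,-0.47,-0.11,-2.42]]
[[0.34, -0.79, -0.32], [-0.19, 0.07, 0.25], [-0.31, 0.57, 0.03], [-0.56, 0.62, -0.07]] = b@ [[-0.13, -0.18, 0.21],[0.18, -0.83, -0.17],[-0.28, 0.15, -0.10],[0.19, -0.13, 0.10]]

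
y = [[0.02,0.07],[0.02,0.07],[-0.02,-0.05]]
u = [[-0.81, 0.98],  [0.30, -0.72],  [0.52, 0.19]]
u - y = [[-0.83, 0.91], [0.28, -0.79], [0.54, 0.24]]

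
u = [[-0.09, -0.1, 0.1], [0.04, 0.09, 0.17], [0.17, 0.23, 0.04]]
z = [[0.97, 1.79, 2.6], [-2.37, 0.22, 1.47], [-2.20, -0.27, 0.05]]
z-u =[[1.06, 1.89, 2.50], [-2.41, 0.13, 1.3], [-2.37, -0.5, 0.01]]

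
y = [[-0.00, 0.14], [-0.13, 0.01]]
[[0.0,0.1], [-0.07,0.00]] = y @[[0.53, 0.03],[0.03, 0.7]]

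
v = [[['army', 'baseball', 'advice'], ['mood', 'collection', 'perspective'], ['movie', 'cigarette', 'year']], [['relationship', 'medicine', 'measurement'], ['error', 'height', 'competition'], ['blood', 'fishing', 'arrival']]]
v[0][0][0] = 'army'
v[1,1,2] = 'competition'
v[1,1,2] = 'competition'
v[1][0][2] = 'measurement'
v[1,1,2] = 'competition'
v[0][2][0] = 'movie'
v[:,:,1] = [['baseball', 'collection', 'cigarette'], ['medicine', 'height', 'fishing']]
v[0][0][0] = 'army'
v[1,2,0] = 'blood'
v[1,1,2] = 'competition'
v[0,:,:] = [['army', 'baseball', 'advice'], ['mood', 'collection', 'perspective'], ['movie', 'cigarette', 'year']]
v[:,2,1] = ['cigarette', 'fishing']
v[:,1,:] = [['mood', 'collection', 'perspective'], ['error', 'height', 'competition']]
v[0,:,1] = ['baseball', 'collection', 'cigarette']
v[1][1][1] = 'height'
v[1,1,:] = ['error', 'height', 'competition']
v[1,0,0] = 'relationship'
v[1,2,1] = 'fishing'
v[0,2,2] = 'year'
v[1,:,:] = [['relationship', 'medicine', 'measurement'], ['error', 'height', 'competition'], ['blood', 'fishing', 'arrival']]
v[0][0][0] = 'army'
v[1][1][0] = 'error'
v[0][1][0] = 'mood'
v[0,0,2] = 'advice'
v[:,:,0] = [['army', 'mood', 'movie'], ['relationship', 'error', 'blood']]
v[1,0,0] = 'relationship'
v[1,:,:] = [['relationship', 'medicine', 'measurement'], ['error', 'height', 'competition'], ['blood', 'fishing', 'arrival']]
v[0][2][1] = 'cigarette'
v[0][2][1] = 'cigarette'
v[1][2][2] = 'arrival'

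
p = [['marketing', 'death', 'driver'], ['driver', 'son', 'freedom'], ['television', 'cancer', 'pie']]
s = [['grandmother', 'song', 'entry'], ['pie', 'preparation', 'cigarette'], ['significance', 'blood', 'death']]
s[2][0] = 'significance'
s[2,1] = 'blood'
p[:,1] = ['death', 'son', 'cancer']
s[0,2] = 'entry'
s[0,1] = 'song'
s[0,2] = 'entry'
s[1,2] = 'cigarette'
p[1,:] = ['driver', 'son', 'freedom']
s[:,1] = ['song', 'preparation', 'blood']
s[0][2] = 'entry'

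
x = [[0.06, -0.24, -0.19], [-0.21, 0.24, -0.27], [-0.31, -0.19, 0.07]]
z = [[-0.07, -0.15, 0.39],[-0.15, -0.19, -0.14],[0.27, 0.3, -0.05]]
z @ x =[[-0.09, -0.09, 0.08], [0.07, 0.02, 0.07], [-0.03, 0.02, -0.14]]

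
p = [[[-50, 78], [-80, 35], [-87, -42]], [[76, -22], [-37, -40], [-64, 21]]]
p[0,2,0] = -87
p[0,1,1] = 35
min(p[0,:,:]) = -87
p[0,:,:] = [[-50, 78], [-80, 35], [-87, -42]]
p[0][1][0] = -80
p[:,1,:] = [[-80, 35], [-37, -40]]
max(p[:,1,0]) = -37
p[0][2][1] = -42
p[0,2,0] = -87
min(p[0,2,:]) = -87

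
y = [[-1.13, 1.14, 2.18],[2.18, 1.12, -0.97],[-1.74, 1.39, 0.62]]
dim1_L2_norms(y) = [2.71, 2.64, 2.31]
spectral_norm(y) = 3.74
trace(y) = 0.61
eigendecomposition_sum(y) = [[(-0.8+0.56j), 0.15-0.39j, 1.01+0.28j], [0.66-0.22j, -0.18+0.24j, (-0.63-0.39j)], [(-1-0.5j), (0.48-0.06j), (0.27+1.16j)]] + [[(-0.8-0.56j), 0.15+0.39j, (1.01-0.28j)], [0.66+0.22j, (-0.18-0.24j), -0.63+0.39j], [-1.00+0.50j, (0.48+0.06j), 0.27-1.16j]] + [[0.48-0.00j,0.83+0.00j,0.17+0.00j], [0.86-0.00j,(1.49+0j),0.30+0.00j], [0.25-0.00j,0.43+0.00j,(0.09+0j)]]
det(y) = 8.93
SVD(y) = [[-0.66,-0.43,-0.62], [0.52,-0.85,0.03], [-0.54,-0.31,0.78]] @ diag([3.7440075539625037, 2.066762210488291, 1.1539503460588174]) @ [[0.76, -0.24, -0.61], [-0.41, -0.90, -0.14], [-0.51, 0.35, -0.78]]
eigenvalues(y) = [(-0.72+1.96j), (-0.72-1.96j), (2.05+0j)]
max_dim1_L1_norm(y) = 4.45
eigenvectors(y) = [[-0.29+0.52j, (-0.29-0.52j), (0.47+0j)], [0.30-0.30j, (0.3+0.3j), (0.85+0j)], [-0.68+0.00j, (-0.68-0j), (0.25+0j)]]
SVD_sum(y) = [[-1.86,0.60,1.49], [1.48,-0.48,-1.19], [-1.53,0.5,1.23]] + [[0.36, 0.79, 0.12], [0.71, 1.59, 0.25], [0.26, 0.57, 0.09]] + [[0.37, -0.25, 0.56],[-0.02, 0.01, -0.03],[-0.46, 0.32, -0.70]]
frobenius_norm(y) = 4.43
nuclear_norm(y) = 6.96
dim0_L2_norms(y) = [3.01, 2.12, 2.47]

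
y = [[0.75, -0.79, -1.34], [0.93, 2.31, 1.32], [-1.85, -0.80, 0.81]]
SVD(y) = [[0.29, 0.61, 0.74], [-0.90, -0.1, 0.43], [0.34, -0.79, 0.52]] @ diag([3.1326758235962027, 2.4146512098286133, 0.0013111556224828015]) @ [[-0.39, -0.82, -0.42],[0.75, -0.03, -0.66],[-0.52, 0.57, -0.63]]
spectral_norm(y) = 3.13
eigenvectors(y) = [[-0.52,0.67,-0.24], [0.57,-0.54,0.89], [-0.63,-0.51,-0.39]]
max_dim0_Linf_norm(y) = 2.31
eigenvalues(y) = [-0.0, 2.4, 1.47]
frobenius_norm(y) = 3.96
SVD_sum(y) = [[-0.36,-0.74,-0.38], [1.11,2.30,1.17], [-0.41,-0.86,-0.44]] + [[1.11, -0.05, -0.96], [-0.18, 0.01, 0.15], [-1.44, 0.06, 1.25]] + [[-0.0, 0.0, -0.0],[-0.0, 0.00, -0.00],[-0.00, 0.00, -0.0]]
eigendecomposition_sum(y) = [[-0.00, -0.0, -0.0], [0.0, 0.00, 0.00], [-0.00, -0.00, -0.00]] + [[1.29, -0.20, -1.25],[-1.03, 0.16, 1.0],[-0.98, 0.15, 0.95]] + [[-0.54, -0.59, -0.09], [1.96, 2.15, 0.32], [-0.87, -0.95, -0.14]]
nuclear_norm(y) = 5.55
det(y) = -0.01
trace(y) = 3.87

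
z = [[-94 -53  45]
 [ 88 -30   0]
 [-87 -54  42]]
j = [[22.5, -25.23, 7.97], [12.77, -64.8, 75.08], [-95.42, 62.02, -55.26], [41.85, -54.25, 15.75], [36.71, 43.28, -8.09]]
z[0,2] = 45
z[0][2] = 45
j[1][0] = 12.77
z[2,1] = -54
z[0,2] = 45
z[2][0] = -87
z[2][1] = -54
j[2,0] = -95.42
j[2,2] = -55.26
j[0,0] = 22.5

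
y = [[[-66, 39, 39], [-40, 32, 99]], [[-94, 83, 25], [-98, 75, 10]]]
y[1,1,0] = -98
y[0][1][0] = -40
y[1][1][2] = 10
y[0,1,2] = 99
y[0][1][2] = 99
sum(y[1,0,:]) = 14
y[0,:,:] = [[-66, 39, 39], [-40, 32, 99]]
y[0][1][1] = 32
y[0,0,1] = 39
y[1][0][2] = 25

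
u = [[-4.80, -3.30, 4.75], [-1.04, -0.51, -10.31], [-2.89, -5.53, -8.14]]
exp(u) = [[-2.63,-16.46,13.51], [4.50,28.08,-23.04], [-1.49,-9.26,7.59]]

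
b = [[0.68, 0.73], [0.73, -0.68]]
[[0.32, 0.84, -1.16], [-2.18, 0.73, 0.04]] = b @ [[-1.38, 1.11, -0.76], [1.72, 0.12, -0.88]]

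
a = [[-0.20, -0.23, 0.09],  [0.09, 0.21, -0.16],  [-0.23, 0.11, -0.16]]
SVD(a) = [[-0.73, -0.31, -0.61], [0.66, -0.1, -0.74], [0.17, -0.95, 0.27]] @ diag([0.4162548194580024, 0.30896321069863414, 0.025954955457045865]) @ [[0.40,0.78,-0.48],  [0.88,-0.17,0.45],  [-0.27,0.6,0.75]]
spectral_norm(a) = 0.42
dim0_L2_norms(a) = [0.32, 0.33, 0.24]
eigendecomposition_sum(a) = [[-0.07+0.00j, -0.04+0.00j, -0.01+0.00j], [(-0.12+0j), -0.07+0.00j, (-0.01+0j)], [-0.32+0.00j, (-0.18+0j), (-0.03+0j)]] + [[-0.06+0.05j,(-0.09-0.01j),0.05-0.01j], [(0.1-0.06j),0.14+0.03j,-0.07+0.00j], [(0.04-0.13j),(0.15-0.09j),(-0.06+0.06j)]] + [[-0.06-0.05j, (-0.09+0.01j), 0.05+0.01j], [0.10+0.06j, 0.14-0.03j, -0.07-0.00j], [0.04+0.13j, (0.15+0.09j), -0.06-0.06j]]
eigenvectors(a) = [[0.21+0.00j, -0.32-0.23j, (-0.32+0.23j)], [0.33+0.00j, 0.43+0.40j, 0.43-0.40j], [(0.92+0j), 0.70+0.00j, 0.70-0.00j]]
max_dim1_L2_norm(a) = 0.32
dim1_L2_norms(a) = [0.32, 0.28, 0.3]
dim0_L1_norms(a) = [0.52, 0.55, 0.41]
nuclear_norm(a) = 0.75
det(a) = -0.00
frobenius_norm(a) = 0.52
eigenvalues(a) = [(-0.17+0j), (0.01+0.14j), (0.01-0.14j)]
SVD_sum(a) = [[-0.12, -0.24, 0.14], [0.11, 0.22, -0.13], [0.03, 0.06, -0.03]] + [[-0.08, 0.02, -0.04], [-0.03, 0.01, -0.01], [-0.26, 0.05, -0.13]] + [[0.0,-0.01,-0.01], [0.01,-0.01,-0.01], [-0.0,0.0,0.01]]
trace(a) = -0.15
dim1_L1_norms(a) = [0.52, 0.46, 0.5]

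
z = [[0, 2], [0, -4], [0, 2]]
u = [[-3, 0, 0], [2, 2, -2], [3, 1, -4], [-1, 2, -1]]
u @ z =[[0, -6], [0, -8], [0, -6], [0, -12]]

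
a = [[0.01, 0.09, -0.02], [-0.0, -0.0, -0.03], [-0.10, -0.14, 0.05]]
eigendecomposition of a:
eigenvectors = [[(0.34+0j), 0.07-0.62j, (0.07+0.62j)], [0.22+0.00j, 0.32+0.31j, 0.32-0.31j], [-0.91+0.00j, 0.64+0.00j, 0.64-0.00j]]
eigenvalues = [(0.12+0j), (-0.03+0.03j), (-0.03-0.03j)]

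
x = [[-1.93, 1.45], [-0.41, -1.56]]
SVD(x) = [[-0.93, 0.36],[0.36, 0.93]] @ diag([2.5292814660626326, 1.4254245912822112]) @ [[0.65, -0.76], [-0.76, -0.65]]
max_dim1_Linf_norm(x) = 1.93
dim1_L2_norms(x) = [2.41, 1.61]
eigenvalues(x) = [(-1.74+0.75j), (-1.74-0.75j)]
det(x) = 3.61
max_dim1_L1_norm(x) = 3.38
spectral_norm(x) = 2.53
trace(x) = -3.49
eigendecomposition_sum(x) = [[(-0.97+0.16j), 0.72+1.69j], [-0.20-0.48j, -0.78+0.59j]] + [[-0.97-0.16j,(0.72-1.69j)],  [(-0.2+0.48j),(-0.78-0.59j)]]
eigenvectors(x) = [[(0.88+0j), (0.88-0j)], [(0.11+0.46j), 0.11-0.46j]]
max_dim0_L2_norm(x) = 2.13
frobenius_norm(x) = 2.90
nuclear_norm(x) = 3.95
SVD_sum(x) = [[-1.54, 1.79], [0.60, -0.69]] + [[-0.39, -0.34], [-1.01, -0.87]]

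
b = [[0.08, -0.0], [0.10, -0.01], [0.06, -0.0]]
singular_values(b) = [0.14, 0.01]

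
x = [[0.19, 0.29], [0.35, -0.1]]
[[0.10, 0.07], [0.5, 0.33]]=x @ [[1.30, 0.86], [-0.50, -0.33]]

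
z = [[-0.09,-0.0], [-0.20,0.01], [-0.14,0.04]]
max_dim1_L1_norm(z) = 0.21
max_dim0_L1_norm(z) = 0.43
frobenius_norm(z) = 0.26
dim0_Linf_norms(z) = [0.2, 0.04]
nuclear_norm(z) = 0.29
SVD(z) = [[-0.34, -0.35], [-0.76, -0.44], [-0.55, 0.83]] @ diag([0.26184698781313653, 0.028916344395291595]) @ [[0.99,-0.11], [0.11,0.99]]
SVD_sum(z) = [[-0.09, 0.01], [-0.2, 0.02], [-0.14, 0.02]] + [[-0.0, -0.01], [-0.0, -0.01], [0.0, 0.02]]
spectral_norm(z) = 0.26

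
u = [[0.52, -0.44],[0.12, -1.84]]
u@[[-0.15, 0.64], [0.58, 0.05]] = [[-0.33, 0.31], [-1.09, -0.02]]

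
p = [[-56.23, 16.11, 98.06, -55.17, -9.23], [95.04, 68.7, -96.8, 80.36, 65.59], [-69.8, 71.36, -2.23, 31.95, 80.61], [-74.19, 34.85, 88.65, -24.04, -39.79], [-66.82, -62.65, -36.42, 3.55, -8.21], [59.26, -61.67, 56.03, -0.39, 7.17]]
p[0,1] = 16.11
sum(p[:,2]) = 107.29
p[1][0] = 95.04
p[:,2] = [98.06, -96.8, -2.23, 88.65, -36.42, 56.03]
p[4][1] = -62.65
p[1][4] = 65.59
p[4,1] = -62.65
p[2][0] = -69.8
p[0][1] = 16.11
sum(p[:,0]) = -112.73999999999998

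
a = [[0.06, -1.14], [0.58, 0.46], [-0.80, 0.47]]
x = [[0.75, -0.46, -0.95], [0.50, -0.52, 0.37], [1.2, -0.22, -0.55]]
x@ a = [[0.54,-1.51], [-0.57,-0.64], [0.38,-1.73]]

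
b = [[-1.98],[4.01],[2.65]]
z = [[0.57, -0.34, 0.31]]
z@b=[[-1.67]]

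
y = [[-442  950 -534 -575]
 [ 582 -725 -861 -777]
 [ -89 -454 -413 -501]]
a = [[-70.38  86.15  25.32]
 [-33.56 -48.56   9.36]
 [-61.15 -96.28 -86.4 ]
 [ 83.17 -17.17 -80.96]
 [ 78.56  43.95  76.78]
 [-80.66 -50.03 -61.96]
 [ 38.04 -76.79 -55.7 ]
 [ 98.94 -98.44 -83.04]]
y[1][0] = 582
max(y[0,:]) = 950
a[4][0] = 78.56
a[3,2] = -80.96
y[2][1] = -454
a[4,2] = 76.78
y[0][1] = 950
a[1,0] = -33.56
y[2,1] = -454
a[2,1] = -96.28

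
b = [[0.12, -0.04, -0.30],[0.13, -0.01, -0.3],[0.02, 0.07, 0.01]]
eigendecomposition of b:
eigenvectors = [[0.63+0.14j, 0.63-0.14j, (0.87+0j)], [(0.68+0j), 0.68-0.00j, (-0.3+0j)], [(0.11-0.33j), (0.11+0.33j), 0.39+0.00j]]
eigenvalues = [(0.06+0.17j), (0.06-0.17j), 0j]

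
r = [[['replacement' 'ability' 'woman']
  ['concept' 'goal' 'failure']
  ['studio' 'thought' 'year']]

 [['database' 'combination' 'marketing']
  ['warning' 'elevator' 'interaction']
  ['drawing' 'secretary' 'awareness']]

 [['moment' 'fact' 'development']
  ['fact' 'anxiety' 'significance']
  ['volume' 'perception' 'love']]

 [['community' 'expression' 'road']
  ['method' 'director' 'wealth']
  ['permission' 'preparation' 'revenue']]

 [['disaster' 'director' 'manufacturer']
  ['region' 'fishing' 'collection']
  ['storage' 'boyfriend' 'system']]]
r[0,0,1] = 'ability'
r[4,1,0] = 'region'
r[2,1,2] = 'significance'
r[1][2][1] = 'secretary'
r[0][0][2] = 'woman'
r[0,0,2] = 'woman'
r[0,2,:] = ['studio', 'thought', 'year']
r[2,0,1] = 'fact'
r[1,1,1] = 'elevator'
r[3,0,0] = 'community'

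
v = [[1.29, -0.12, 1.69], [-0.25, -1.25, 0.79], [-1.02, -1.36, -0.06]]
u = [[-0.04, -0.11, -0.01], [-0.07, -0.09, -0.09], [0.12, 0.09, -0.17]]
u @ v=[[-0.01, 0.16, -0.15], [0.02, 0.24, -0.18], [0.31, 0.1, 0.28]]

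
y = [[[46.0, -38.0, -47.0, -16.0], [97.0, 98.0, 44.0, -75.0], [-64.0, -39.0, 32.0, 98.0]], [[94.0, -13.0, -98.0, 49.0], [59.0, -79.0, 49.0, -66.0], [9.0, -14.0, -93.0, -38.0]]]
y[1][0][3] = 49.0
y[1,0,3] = 49.0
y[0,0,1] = -38.0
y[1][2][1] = -14.0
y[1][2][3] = -38.0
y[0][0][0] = 46.0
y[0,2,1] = -39.0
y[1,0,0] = 94.0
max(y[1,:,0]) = 94.0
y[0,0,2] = -47.0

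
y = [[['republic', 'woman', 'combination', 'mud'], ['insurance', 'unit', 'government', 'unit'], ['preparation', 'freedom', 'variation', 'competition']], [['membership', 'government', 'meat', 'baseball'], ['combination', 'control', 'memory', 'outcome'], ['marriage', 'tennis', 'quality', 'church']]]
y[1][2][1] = 'tennis'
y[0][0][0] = 'republic'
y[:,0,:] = [['republic', 'woman', 'combination', 'mud'], ['membership', 'government', 'meat', 'baseball']]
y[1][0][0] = 'membership'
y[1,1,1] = 'control'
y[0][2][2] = 'variation'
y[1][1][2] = 'memory'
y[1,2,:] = ['marriage', 'tennis', 'quality', 'church']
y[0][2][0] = 'preparation'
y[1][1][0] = 'combination'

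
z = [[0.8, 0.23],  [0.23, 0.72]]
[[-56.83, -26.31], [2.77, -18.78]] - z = [[-57.63, -26.54], [2.54, -19.50]]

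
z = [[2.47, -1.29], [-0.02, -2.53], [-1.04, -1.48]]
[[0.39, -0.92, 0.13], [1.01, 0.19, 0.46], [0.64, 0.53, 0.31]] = z@[[-0.05, -0.41, -0.04], [-0.40, -0.07, -0.18]]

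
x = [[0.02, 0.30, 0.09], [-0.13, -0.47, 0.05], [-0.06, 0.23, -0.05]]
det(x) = -0.01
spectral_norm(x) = 0.61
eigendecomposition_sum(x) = [[(0.06+0j), 0.23-0.00j, -0.04-0.00j],[(-0.11-0j), -0.44+0.00j, 0.08+0.00j],[0.08+0.00j, 0.30-0.00j, -0.06-0.00j]] + [[(-0.02+0.07j), (0.03+0.05j), 0.07+0.01j], [(-0.01-0.02j), (-0.02-0j), (-0.02+0.01j)], [-0.07-0.00j, -0.03+0.04j, 0.06j]] + [[-0.02-0.07j, (0.03-0.05j), 0.07-0.01j], [-0.01+0.02j, -0.02+0.00j, -0.02-0.01j], [-0.07+0.00j, (-0.03-0.04j), -0.06j]]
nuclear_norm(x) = 0.84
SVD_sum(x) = [[0.04, 0.29, -0.01], [-0.07, -0.48, 0.01], [0.03, 0.22, -0.0]] + [[-0.06,0.01,0.07], [-0.04,0.01,0.05], [-0.02,0.00,0.02]] + [[0.03, -0.00, 0.03], [-0.01, 0.0, -0.01], [-0.07, 0.01, -0.07]]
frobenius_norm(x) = 0.63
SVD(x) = [[-0.49, 0.77, 0.41], [0.80, 0.59, -0.15], [-0.36, 0.25, -0.9]] @ diag([0.6099832282674388, 0.11551108572657079, 0.11125488891146348]) @ [[-0.15, -0.99, 0.02], [-0.66, 0.12, 0.75], [0.74, -0.1, 0.67]]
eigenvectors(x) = [[-0.40+0.00j, 0.73+0.00j, (0.73-0j)], [(0.76+0j), -0.16+0.12j, (-0.16-0.12j)], [-0.51+0.00j, 0.13+0.64j, 0.13-0.64j]]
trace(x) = -0.50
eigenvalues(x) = [(-0.44+0j), (-0.03+0.13j), (-0.03-0.13j)]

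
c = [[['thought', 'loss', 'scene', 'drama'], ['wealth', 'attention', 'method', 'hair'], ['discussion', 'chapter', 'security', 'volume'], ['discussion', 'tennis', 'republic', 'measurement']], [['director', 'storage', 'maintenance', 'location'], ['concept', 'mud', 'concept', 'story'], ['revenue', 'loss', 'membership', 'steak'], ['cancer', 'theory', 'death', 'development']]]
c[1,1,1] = 'mud'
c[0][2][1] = 'chapter'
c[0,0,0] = 'thought'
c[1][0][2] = 'maintenance'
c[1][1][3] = 'story'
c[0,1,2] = 'method'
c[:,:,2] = [['scene', 'method', 'security', 'republic'], ['maintenance', 'concept', 'membership', 'death']]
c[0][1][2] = 'method'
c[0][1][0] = 'wealth'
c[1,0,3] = 'location'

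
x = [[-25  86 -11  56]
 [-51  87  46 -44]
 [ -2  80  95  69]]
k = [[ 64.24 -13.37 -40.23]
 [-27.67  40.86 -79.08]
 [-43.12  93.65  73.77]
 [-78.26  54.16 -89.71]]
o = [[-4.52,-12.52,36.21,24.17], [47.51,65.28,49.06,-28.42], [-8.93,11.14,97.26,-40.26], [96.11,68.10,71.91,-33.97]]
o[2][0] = -8.93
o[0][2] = 36.21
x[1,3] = -44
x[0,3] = 56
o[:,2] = [36.21, 49.06, 97.26, 71.91]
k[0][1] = -13.37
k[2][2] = 73.77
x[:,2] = [-11, 46, 95]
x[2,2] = 95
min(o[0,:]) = -12.52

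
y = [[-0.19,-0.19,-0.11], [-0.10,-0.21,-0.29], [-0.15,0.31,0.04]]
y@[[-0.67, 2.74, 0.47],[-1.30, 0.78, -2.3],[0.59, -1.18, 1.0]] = [[0.31,-0.54,0.24], [0.17,-0.10,0.15], [-0.28,-0.22,-0.74]]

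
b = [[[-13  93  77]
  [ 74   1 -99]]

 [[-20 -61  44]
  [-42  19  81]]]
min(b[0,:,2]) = -99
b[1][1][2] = 81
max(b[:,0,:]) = 93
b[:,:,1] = [[93, 1], [-61, 19]]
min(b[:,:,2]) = -99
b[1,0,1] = -61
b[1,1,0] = -42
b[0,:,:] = [[-13, 93, 77], [74, 1, -99]]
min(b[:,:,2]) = -99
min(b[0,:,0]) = -13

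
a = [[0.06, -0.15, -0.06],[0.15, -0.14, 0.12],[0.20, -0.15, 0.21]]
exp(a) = [[1.04, -0.14, -0.08], [0.16, 0.85, 0.12], [0.22, -0.17, 1.22]]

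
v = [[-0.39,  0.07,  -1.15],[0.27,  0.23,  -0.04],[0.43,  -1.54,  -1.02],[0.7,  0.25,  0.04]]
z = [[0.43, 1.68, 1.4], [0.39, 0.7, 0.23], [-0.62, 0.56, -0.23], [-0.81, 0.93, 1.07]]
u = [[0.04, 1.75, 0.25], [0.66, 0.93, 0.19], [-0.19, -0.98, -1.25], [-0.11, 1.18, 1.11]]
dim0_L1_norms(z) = [2.25, 3.87, 2.93]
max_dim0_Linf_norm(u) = 1.75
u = z + v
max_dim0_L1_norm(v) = 2.25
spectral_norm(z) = 2.70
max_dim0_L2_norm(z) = 2.12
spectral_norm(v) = 1.99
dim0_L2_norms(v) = [0.95, 1.58, 1.54]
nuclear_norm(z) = 4.51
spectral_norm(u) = 2.87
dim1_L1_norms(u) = [2.04, 1.78, 2.42, 2.4]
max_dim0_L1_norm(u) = 4.84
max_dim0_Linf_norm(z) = 1.68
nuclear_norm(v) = 3.85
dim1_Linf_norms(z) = [1.68, 0.7, 0.62, 1.07]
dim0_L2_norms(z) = [1.17, 2.12, 1.79]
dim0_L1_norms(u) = [1.0, 4.84, 2.8]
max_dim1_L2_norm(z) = 2.23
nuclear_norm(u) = 4.50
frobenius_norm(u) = 3.11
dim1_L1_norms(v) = [1.61, 0.54, 2.99, 0.99]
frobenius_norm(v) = 2.40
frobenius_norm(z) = 3.01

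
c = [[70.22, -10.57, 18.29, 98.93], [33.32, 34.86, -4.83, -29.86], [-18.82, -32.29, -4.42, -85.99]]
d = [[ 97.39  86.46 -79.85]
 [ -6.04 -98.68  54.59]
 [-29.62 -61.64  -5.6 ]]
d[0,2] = -79.85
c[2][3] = -85.99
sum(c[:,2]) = 9.04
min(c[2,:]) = -85.99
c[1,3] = -29.86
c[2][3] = -85.99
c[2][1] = -32.29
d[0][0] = 97.39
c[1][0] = 33.32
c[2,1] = -32.29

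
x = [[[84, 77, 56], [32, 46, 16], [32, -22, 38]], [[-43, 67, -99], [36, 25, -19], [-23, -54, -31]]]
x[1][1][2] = -19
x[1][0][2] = -99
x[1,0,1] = 67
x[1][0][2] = -99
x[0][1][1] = 46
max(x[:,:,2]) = 56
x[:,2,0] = [32, -23]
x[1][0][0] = -43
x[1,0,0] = -43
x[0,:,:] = [[84, 77, 56], [32, 46, 16], [32, -22, 38]]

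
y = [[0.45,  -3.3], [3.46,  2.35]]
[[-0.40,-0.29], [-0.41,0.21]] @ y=[[-1.18, 0.64], [0.54, 1.85]]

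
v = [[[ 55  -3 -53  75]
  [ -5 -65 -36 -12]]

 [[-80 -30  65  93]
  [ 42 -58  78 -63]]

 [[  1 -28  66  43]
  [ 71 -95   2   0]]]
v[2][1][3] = 0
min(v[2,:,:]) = -95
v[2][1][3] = 0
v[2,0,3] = 43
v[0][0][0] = 55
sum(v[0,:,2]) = -89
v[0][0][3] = 75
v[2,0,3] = 43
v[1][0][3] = 93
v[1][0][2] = 65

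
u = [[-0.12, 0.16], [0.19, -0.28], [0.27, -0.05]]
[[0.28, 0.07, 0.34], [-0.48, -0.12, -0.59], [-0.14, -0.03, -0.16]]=u@ [[-0.21, -0.05, -0.25], [1.57, 0.41, 1.92]]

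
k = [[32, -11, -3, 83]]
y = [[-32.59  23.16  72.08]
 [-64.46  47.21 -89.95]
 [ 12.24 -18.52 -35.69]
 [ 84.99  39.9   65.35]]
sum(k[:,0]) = 32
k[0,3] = 83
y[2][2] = -35.69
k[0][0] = 32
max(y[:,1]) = 47.21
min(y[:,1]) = -18.52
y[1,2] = -89.95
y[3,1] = 39.9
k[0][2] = -3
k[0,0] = 32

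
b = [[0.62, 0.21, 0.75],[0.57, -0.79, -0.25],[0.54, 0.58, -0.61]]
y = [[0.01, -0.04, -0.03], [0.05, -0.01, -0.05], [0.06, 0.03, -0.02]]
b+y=[[0.63, 0.17, 0.72],  [0.62, -0.8, -0.3],  [0.60, 0.61, -0.63]]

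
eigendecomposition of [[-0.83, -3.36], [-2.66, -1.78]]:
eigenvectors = [[0.8, 0.69], [-0.60, 0.72]]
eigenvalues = [1.72, -4.33]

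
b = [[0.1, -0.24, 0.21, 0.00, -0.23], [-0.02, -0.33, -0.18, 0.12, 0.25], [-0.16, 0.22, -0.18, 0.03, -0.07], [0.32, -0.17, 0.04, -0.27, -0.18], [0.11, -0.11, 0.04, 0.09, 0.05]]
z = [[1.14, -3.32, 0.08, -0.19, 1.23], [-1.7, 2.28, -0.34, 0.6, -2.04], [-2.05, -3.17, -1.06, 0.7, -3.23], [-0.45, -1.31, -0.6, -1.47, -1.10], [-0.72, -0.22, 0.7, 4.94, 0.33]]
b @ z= [[0.26,-1.49,-0.29,-1.15,-0.14], [0.67,-0.33,0.40,0.74,1.18], [-0.15,1.58,0.04,-0.35,-0.12], [0.82,-1.18,0.08,-0.63,0.85], [0.15,-0.87,-0.02,0.06,0.15]]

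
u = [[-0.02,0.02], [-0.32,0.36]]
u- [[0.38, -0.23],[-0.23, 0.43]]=[[-0.4, 0.25], [-0.09, -0.07]]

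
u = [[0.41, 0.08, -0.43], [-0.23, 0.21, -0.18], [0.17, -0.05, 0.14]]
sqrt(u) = [[0.69,0.05,-0.38], [-0.17,0.45,-0.28], [0.14,-0.07,0.42]]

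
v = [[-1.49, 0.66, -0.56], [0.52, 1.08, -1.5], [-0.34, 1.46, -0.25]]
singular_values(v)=[2.41, 1.59, 0.8]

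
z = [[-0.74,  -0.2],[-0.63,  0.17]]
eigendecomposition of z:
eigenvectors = [[-0.85, 0.19], [-0.52, -0.98]]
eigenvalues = [-0.86, 0.29]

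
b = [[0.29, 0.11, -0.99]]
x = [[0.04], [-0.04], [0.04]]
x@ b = [[0.01, 0.0, -0.04], [-0.01, -0.0, 0.04], [0.01, 0.00, -0.04]]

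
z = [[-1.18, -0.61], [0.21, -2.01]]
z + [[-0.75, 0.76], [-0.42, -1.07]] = [[-1.93, 0.15], [-0.21, -3.08]]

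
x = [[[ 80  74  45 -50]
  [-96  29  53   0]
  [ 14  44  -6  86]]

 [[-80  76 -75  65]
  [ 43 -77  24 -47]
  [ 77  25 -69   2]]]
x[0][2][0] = 14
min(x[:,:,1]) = -77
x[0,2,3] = 86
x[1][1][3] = -47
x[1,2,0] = 77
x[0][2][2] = -6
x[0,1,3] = 0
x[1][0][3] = 65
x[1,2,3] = 2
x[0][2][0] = 14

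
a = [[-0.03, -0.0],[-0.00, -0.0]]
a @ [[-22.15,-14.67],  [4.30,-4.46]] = [[0.66, 0.44],[0.00, 0.00]]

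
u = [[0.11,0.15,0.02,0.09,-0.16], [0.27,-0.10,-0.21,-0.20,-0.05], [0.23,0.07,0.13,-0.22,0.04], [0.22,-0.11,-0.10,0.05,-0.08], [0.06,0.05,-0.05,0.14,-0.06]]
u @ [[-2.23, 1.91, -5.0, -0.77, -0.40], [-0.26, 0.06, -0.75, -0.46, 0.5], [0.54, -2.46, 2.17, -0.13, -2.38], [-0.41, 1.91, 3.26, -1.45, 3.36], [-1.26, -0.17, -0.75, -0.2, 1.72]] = [[-0.11,0.37,-0.21,-0.25,0.01],[-0.54,0.65,-2.35,0.17,-0.42],[-0.42,-0.30,-1.67,0.08,-1.04],[-0.44,0.77,-1.01,-0.16,0.13],[-0.16,0.52,0.06,-0.25,0.49]]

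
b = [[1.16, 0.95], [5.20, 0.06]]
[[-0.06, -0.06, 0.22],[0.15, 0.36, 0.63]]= b @ [[0.03, 0.07, 0.12],  [-0.10, -0.15, 0.09]]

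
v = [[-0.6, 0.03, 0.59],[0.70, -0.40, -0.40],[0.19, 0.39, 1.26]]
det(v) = 0.39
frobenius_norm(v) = 1.82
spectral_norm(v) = 1.56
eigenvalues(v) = [(-0.51+0.21j), (-0.51-0.21j), (1.28+0j)]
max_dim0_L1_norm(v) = 2.25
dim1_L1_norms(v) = [1.22, 1.5, 1.84]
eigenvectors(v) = [[-0.24+0.25j, (-0.24-0.25j), (0.3+0j)],[0.92+0.00j, (0.92-0j), (-0.1+0j)],[-0.17-0.05j, (-0.17+0.05j), 0.95+0.00j]]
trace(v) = 0.26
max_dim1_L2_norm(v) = 1.33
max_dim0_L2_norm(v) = 1.45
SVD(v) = [[-0.45,-0.45,0.77], [0.44,0.64,0.63], [-0.78,0.62,-0.09]] @ diag([1.5640287213969195, 0.8771935699916704, 0.28132827694845514]) @ [[0.27, -0.31, -0.91],[0.95, -0.03, 0.30],[-0.12, -0.95, 0.29]]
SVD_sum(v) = [[-0.20, 0.22, 0.65], [0.19, -0.21, -0.62], [-0.33, 0.38, 1.10]] + [[-0.38, 0.01, -0.12], [0.53, -0.02, 0.17], [0.52, -0.02, 0.16]] + [[-0.03, -0.2, 0.06], [-0.02, -0.17, 0.05], [0.00, 0.02, -0.01]]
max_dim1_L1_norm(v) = 1.84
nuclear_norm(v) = 2.72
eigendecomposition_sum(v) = [[-0.34-0.14j, -0.03-0.13j, 0.10+0.03j], [(0.36+0.9j), -0.18+0.29j, (-0.13-0.25j)], [-0.02-0.19j, (0.05-0.05j), 0.01+0.05j]] + [[-0.34+0.14j, (-0.03+0.13j), 0.10-0.03j],  [(0.36-0.9j), (-0.18-0.29j), -0.13+0.25j],  [(-0.02+0.19j), 0.05+0.05j, (0.01-0.05j)]] + [[0.07+0.00j, 0.09-0.00j, (0.39-0j)], [-0.03-0.00j, (-0.03+0j), (-0.13+0j)], [(0.23+0j), 0.29-0.00j, (1.24-0j)]]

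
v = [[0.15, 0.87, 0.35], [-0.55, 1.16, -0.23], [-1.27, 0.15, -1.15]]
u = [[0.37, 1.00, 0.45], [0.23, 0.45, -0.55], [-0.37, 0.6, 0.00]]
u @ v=[[-1.07, 1.55, -0.62], [0.49, 0.64, 0.61], [-0.39, 0.37, -0.27]]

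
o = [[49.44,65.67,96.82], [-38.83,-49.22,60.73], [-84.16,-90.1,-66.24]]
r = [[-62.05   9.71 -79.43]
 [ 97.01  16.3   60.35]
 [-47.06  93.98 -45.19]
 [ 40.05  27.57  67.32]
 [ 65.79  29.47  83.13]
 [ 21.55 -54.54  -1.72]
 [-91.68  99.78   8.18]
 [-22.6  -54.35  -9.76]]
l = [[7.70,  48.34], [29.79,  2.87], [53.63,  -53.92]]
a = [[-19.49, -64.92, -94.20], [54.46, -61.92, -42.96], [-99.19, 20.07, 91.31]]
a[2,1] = 20.07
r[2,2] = -45.19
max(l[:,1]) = 48.34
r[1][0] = 97.01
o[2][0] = -84.16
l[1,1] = 2.87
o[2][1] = -90.1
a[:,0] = [-19.49, 54.46, -99.19]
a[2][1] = 20.07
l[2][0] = 53.63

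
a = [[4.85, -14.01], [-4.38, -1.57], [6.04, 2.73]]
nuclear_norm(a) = 22.91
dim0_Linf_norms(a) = [6.04, 14.01]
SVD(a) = [[-1.00,0.05],[-0.01,-0.58],[0.05,0.82]] @ diag([14.841996140368773, 8.068553189344321]) @ [[-0.30, 0.95], [0.95, 0.30]]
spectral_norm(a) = 14.84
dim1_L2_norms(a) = [14.83, 4.65, 6.63]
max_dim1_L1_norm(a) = 18.86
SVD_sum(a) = [[4.47,-14.13], [0.05,-0.17], [-0.24,0.75]] + [[0.38, 0.12], [-4.43, -1.4], [6.28, 1.98]]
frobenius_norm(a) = 16.89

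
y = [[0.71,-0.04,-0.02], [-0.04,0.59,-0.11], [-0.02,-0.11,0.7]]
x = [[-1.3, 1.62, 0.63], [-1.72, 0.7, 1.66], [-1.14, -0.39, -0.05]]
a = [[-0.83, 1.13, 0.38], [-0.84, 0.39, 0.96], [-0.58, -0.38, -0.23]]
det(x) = -3.08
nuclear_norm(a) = 3.24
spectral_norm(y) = 0.77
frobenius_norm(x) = 3.52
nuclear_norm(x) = 5.21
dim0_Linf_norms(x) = [1.72, 1.62, 1.66]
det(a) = -0.87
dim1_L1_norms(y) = [0.77, 0.74, 0.83]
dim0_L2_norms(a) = [1.32, 1.25, 1.06]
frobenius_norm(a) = 2.10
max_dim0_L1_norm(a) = 2.25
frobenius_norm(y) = 1.17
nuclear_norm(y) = 2.00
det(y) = 0.28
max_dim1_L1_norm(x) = 4.08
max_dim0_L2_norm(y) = 0.71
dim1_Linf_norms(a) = [1.13, 0.96, 0.58]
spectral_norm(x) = 3.21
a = y @ x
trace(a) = -0.67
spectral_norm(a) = 1.86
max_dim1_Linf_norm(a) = 1.13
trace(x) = -0.65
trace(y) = 2.00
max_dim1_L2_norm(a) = 1.45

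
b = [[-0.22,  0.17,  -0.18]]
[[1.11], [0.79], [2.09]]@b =[[-0.24,0.19,-0.20], [-0.17,0.13,-0.14], [-0.46,0.36,-0.38]]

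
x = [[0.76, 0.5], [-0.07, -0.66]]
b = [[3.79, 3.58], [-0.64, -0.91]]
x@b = [[2.56, 2.27], [0.16, 0.35]]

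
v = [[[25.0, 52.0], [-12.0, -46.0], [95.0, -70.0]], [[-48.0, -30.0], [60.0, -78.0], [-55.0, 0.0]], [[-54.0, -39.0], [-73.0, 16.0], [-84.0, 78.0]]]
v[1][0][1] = -30.0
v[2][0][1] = -39.0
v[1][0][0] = -48.0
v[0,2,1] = -70.0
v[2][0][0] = -54.0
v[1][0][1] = -30.0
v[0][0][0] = 25.0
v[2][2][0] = -84.0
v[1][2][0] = -55.0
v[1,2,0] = -55.0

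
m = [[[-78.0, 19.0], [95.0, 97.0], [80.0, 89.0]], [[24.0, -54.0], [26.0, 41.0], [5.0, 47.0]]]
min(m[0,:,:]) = -78.0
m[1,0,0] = 24.0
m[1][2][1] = 47.0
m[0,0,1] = 19.0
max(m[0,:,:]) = 97.0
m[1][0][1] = -54.0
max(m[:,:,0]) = 95.0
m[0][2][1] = 89.0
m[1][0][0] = 24.0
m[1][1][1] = 41.0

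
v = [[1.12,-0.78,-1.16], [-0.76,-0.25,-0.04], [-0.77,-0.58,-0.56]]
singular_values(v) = [1.83, 1.32, 0.06]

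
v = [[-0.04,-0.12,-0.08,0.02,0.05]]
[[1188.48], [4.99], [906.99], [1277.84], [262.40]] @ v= [[-47.54, -142.62, -95.08, 23.77, 59.42], [-0.2, -0.6, -0.4, 0.1, 0.25], [-36.28, -108.84, -72.56, 18.14, 45.35], [-51.11, -153.34, -102.23, 25.56, 63.89], [-10.50, -31.49, -20.99, 5.25, 13.12]]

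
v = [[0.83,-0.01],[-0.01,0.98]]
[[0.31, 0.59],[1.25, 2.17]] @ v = [[0.25, 0.58],[1.02, 2.11]]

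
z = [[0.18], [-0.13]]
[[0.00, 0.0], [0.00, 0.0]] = z @ [[-0.00, -0.00]]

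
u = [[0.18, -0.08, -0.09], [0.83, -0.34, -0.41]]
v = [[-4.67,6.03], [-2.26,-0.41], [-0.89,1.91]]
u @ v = [[-0.58, 0.95], [-2.74, 4.36]]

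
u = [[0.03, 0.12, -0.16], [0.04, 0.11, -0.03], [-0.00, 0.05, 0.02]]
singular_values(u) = [0.23, 0.08, 0.02]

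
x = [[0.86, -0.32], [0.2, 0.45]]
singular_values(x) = [0.92, 0.49]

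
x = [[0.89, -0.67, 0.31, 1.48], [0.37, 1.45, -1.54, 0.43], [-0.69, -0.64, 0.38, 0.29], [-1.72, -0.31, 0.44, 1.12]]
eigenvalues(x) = [(1.15+1.69j), (1.15-1.69j), (1.79+0j), (-0.25+0j)]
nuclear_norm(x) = 6.56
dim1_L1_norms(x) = [3.35, 3.79, 2.0, 3.59]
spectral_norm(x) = 2.67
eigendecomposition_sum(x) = [[(0.47+0.95j), -0.09+0.34j, -0.05-0.42j, (0.86-0.37j)], [0.10-0.19j, 0.07-0.03j, (-0.06+0.06j), (-0.17-0.1j)], [(-0.33+0.24j), (-0.13-0.01j), (0.15-0.04j), (0.19+0.3j)], [-0.88+0.57j, (-0.35-0.05j), (0.4-0.09j), 0.46+0.80j]] + [[(0.47-0.95j), (-0.09-0.34j), -0.05+0.42j, (0.86+0.37j)],[0.10+0.19j, (0.07+0.03j), -0.06-0.06j, (-0.17+0.1j)],[(-0.33-0.24j), (-0.13+0.01j), 0.15+0.04j, 0.19-0.30j],[(-0.88-0.57j), (-0.35+0.05j), 0.40+0.09j, 0.46-0.80j]] + [[(-0.06+0j), (-0.48+0j), 0.43-0.00j, (-0.25+0j)], [(0.16-0j), (1.37-0j), (-1.24+0j), (0.7-0j)], [-0.04+0.00j, (-0.31+0j), 0.28-0.00j, -0.16+0.00j], [0.05-0.00j, (0.39-0j), -0.36+0.00j, 0.20-0.00j]] + [[(-0-0j), (-0.01-0j), (-0.03+0j), 0.01+0.00j], [(-0-0j), (-0.06-0j), (-0.17+0j), (0.06+0j)], [-0.00-0.00j, -0.06-0.00j, (-0.2+0j), 0.07+0.00j], [-0.00-0.00j, (-0-0j), (-0.01+0j), 0.00+0.00j]]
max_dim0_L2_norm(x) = 2.09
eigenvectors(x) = [[(-0.68+0j), (-0.68-0j), 0.31+0.00j, -0.11+0.00j],[(0.08+0.11j), 0.08-0.11j, -0.89+0.00j, -0.65+0.00j],[(-0.04-0.25j), (-0.04+0.25j), 0.20+0.00j, -0.75+0.00j],[(-0.07-0.67j), -0.07+0.67j, -0.26+0.00j, -0.05+0.00j]]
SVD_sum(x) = [[-0.29,-0.31,0.31,0.17], [0.91,0.99,-0.96,-0.54], [-0.53,-0.58,0.57,0.32], [-0.87,-0.95,0.93,0.52]] + [[-0.11, 0.24, -0.33, 0.84],[-0.15, 0.32, -0.44, 1.12],[-0.01, 0.01, -0.02, 0.04],[-0.11, 0.25, -0.34, 0.86]] + [[1.29, -0.6, 0.33, 0.47], [-0.38, 0.18, -0.10, -0.14], [-0.13, 0.06, -0.03, -0.05], [-0.74, 0.35, -0.19, -0.27]] + [[0.00, 0.00, 0.00, 0.00], [-0.0, -0.03, -0.03, -0.01], [-0.02, -0.13, -0.14, -0.02], [0.01, 0.05, 0.05, 0.01]]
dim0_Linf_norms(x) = [1.72, 1.45, 1.54, 1.48]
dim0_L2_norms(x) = [2.09, 1.75, 1.68, 1.93]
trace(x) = 3.84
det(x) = -1.89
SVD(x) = [[0.21, -0.51, 0.84, -0.02], [-0.65, -0.68, -0.25, 0.23], [0.38, -0.02, -0.09, 0.92], [0.62, -0.53, -0.48, -0.32]] @ diag([2.6736770404023913, 1.8399505284668203, 1.8336014899173114, 0.20985402686817187]) @ [[-0.52,  -0.57,  0.56,  0.31], [0.12,  -0.25,  0.35,  -0.89], [0.84,  -0.39,  0.22,  0.31], [-0.09,  -0.68,  -0.72,  -0.10]]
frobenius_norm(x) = 3.73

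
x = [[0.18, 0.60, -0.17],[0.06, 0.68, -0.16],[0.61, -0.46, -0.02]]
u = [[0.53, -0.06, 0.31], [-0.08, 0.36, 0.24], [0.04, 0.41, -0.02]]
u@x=[[0.28,0.13,-0.09], [0.15,0.09,-0.05], [0.02,0.31,-0.07]]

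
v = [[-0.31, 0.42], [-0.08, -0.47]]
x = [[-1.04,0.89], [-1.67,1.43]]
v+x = [[-1.35, 1.31], [-1.75, 0.96]]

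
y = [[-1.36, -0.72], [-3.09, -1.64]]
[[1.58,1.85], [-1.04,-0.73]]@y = [[-7.87, -4.17],[3.67, 1.95]]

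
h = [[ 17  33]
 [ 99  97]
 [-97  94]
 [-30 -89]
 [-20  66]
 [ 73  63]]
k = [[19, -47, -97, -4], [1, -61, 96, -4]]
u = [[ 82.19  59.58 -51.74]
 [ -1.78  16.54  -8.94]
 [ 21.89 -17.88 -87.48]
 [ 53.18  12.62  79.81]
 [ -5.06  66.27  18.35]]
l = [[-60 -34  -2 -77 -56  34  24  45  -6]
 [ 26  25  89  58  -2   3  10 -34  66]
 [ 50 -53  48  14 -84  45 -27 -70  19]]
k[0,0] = 19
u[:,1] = [59.58, 16.54, -17.88, 12.62, 66.27]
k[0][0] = 19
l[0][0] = -60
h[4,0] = -20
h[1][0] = 99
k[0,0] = 19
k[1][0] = 1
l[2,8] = 19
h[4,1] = 66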